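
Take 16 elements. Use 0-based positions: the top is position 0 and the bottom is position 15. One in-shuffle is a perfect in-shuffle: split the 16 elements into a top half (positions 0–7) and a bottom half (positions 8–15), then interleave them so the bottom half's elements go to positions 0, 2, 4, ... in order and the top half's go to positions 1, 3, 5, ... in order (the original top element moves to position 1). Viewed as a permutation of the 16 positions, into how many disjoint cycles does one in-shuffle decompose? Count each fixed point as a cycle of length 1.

2

Trace each unvisited position around until it returns:
(0 1 3 7 15 14 12 8) (2 5 11 6 13 10 4 9)
2 cycles in total.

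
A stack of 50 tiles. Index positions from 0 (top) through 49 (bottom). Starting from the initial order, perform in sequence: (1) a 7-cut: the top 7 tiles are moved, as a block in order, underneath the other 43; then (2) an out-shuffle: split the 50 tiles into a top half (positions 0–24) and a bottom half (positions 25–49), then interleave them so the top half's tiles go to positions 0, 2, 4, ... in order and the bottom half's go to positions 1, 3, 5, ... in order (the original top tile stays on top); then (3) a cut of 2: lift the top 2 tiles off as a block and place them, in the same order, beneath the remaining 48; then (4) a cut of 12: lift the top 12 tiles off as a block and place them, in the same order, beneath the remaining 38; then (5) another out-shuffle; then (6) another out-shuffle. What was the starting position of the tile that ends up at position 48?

Undo the operations in reverse order, starting from position 48:
  undo op 6 (out-shuffle, from top half): 48 ← 24
  undo op 5 (out-shuffle, from top half): 24 ← 12
  undo op 4 (cut 12): 12 ← 24
  undo op 3 (cut 2): 24 ← 26
  undo op 2 (out-shuffle, from top half): 26 ← 13
  undo op 1 (cut 7): 13 ← 20
So the tile at position 48 came from original position 20.

20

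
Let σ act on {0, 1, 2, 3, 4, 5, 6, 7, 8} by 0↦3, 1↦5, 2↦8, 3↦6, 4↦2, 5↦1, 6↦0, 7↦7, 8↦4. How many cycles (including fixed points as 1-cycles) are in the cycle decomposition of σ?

4

Cycle decomposition: (0 3 6) (1 5) (2 8 4) (7).
4 cycles.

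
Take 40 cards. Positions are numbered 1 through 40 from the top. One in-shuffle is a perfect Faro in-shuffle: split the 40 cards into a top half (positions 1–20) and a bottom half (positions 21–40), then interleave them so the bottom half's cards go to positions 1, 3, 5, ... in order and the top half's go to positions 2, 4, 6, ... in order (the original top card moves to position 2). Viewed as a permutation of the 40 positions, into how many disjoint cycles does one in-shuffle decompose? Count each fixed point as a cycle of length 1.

Trace each unvisited position around until it returns:
(1 2 4 8 16 32 ... len 20) (3 6 12 24 7 14 ... len 20)
2 cycles in total.

2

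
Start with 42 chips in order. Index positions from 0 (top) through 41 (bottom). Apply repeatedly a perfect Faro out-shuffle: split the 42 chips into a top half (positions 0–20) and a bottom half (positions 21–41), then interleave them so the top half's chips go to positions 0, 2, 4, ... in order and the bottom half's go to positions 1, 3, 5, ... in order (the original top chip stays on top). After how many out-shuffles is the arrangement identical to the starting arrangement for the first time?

20

The out-shuffle permutes the 42 positions with cycle lengths [1, 1, 20, 20].
Every chip is home exactly when every cycle has completed a whole number of laps, i.e. after lcm(1, 20) = 20 out-shuffles.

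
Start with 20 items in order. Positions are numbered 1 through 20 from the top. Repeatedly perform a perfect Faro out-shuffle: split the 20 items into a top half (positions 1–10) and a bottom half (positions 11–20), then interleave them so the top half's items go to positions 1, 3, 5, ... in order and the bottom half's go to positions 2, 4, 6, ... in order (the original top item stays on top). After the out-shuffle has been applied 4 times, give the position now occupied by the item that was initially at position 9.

15

Track the item's position through each out-shuffle:
9 → 17 → 14 → 8 → 15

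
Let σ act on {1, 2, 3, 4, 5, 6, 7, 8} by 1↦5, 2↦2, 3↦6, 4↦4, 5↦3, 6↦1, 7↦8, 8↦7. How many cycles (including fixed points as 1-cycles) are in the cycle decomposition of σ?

4

Cycle decomposition: (1 5 3 6) (2) (4) (7 8).
4 cycles.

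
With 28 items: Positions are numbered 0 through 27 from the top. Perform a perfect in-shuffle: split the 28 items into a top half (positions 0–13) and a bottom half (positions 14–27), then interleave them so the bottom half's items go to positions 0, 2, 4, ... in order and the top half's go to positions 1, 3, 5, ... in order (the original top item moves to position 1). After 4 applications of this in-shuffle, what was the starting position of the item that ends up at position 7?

Work backwards from position 7, undoing one in-shuffle at a time:
7 ← 3 ← 1 ← 0 ← 14
So the item now at position 7 started at position 14.

14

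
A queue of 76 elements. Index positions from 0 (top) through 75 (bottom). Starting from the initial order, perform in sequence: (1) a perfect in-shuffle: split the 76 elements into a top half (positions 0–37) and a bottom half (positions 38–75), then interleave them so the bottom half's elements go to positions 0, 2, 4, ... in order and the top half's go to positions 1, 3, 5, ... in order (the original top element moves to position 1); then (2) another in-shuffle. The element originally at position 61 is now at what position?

Track the element from position 61 forward through each operation:
  after op 1 (in-shuffle): 61 → 46
  after op 2 (in-shuffle): 46 → 16

16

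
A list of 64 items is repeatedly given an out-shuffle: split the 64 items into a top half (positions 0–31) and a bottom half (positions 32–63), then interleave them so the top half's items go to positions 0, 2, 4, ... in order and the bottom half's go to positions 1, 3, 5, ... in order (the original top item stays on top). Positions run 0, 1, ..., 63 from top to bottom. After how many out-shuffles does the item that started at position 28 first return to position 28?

6

Follow position 28 under repeated out-shuffles:
28 → 56 → 49 → 35 → 7 → 14 → 28
It first returns after 6 out-shuffles.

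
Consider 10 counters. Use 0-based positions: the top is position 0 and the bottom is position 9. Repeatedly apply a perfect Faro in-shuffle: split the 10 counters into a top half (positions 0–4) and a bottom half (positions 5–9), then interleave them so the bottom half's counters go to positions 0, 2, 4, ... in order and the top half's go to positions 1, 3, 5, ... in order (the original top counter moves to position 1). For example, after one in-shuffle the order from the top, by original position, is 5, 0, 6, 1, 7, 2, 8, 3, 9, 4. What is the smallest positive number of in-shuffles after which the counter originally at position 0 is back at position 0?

Follow position 0 under repeated in-shuffles:
0 → 1 → 3 → 7 → 4 → 9 → 8 → 6 → 2 → 5 → 0
It first returns after 10 in-shuffles.

10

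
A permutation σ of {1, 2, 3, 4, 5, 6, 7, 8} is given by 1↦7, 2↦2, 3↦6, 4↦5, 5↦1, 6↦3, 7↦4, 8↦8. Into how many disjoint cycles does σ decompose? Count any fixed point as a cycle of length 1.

4

Cycle decomposition: (1 7 4 5) (2) (3 6) (8).
4 cycles.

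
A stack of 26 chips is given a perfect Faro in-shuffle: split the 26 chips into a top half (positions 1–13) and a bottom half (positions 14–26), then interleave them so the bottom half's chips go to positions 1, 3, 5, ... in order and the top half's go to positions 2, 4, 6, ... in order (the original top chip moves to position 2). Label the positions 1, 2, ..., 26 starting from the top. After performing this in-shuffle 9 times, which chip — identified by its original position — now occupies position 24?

Work backwards from position 24, undoing one in-shuffle at a time:
24 ← 12 ← 6 ← 3 ← 15 ← 21 ← 24 ← 12 ← 6 ← 3
So the chip now at position 24 started at position 3.

3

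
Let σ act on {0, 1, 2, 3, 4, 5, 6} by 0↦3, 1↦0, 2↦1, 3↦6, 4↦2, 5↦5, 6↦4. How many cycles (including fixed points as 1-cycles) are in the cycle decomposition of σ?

2

Cycle decomposition: (0 3 6 4 2 1) (5).
2 cycles.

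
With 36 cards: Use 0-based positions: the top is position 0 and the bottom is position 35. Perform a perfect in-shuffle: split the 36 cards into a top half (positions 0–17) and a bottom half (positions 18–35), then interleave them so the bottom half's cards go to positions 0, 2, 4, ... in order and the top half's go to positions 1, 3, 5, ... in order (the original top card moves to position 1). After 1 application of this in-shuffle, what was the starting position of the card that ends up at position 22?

Work backwards from position 22, undoing one in-shuffle at a time:
22 ← 29
So the card now at position 22 started at position 29.

29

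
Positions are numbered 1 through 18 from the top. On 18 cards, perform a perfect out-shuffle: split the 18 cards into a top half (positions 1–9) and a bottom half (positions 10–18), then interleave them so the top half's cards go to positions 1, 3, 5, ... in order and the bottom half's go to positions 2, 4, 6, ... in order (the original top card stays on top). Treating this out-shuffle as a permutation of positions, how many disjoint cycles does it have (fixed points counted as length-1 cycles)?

4

Trace each unvisited position around until it returns:
(1) (2 3 5 9 17 16 14 10) (4 7 13 8 15 12 6 11) (18)
4 cycles in total.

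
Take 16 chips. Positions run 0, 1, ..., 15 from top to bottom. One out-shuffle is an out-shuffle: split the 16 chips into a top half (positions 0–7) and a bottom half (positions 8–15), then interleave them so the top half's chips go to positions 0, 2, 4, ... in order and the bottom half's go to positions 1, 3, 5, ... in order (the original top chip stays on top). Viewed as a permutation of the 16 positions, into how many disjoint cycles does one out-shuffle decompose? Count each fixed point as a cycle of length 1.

Trace each unvisited position around until it returns:
(0) (1 2 4 8) (3 6 12 9) (5 10) (7 14 13 11) (15)
6 cycles in total.

6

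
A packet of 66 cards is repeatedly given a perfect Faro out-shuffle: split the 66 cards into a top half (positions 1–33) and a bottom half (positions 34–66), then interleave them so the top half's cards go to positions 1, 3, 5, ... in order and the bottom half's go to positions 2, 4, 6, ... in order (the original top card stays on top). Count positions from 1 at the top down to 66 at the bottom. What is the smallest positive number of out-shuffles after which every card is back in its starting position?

12

The out-shuffle permutes the 66 positions with cycle lengths [1, 1, 4, 12, 12, 12, 12, 12].
Every card is home exactly when every cycle has completed a whole number of laps, i.e. after lcm(1, 4, 12) = 12 out-shuffles.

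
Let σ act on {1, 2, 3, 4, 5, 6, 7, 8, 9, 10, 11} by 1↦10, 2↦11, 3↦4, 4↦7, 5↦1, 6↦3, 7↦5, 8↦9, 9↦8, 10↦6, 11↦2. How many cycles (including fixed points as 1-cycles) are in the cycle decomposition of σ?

3

Cycle decomposition: (1 10 6 3 4 7 5) (2 11) (8 9).
3 cycles.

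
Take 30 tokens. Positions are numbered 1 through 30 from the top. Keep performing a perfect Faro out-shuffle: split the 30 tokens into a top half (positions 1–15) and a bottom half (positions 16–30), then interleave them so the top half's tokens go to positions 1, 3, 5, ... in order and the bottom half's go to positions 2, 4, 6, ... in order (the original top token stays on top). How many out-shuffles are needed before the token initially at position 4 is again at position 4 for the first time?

Follow position 4 under repeated out-shuffles:
4 → 7 → 13 → 25 → 20 → 10 → 19 → 8 → ... → 4 (length 28)
It first returns after 28 out-shuffles.

28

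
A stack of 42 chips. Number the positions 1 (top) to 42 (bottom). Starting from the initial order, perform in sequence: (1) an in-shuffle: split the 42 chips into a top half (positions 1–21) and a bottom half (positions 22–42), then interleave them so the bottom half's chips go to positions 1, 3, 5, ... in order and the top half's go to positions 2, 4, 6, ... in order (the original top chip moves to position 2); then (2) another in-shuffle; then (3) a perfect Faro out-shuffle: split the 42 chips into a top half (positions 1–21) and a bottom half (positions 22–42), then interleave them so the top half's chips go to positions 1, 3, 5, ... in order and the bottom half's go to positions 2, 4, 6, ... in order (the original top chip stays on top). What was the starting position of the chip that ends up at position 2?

27

Undo the operations in reverse order, starting from position 2:
  undo op 3 (out-shuffle, from bottom half): 2 ← 22
  undo op 2 (in-shuffle, from top half): 22 ← 11
  undo op 1 (in-shuffle, from bottom half): 11 ← 27
So the chip at position 2 came from original position 27.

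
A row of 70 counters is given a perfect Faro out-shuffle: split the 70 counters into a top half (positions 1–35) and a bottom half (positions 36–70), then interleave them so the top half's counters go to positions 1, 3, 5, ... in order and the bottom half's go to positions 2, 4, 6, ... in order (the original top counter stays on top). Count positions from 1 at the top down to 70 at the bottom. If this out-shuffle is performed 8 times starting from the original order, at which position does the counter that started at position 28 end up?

Track the counter's position through each out-shuffle:
28 → 55 → 40 → 10 → 19 → 37 → 4 → 7 → 13

13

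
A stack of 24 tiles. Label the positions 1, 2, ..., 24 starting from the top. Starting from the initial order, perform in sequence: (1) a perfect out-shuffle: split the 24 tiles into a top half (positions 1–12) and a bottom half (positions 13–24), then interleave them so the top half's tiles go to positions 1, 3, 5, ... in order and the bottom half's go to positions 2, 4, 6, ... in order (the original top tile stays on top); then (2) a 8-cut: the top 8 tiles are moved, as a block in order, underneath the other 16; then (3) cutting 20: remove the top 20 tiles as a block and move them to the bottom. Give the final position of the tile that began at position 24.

Track the tile from position 24 forward through each operation:
  after op 1 (out-shuffle): 24 → 24
  after op 2 (cut 8): 24 → 16
  after op 3 (cut 20): 16 → 20

20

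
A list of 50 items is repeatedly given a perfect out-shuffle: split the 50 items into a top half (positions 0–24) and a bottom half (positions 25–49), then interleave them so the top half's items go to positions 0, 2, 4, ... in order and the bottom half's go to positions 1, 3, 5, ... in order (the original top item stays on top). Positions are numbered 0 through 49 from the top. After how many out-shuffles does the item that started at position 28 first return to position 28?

3

Follow position 28 under repeated out-shuffles:
28 → 7 → 14 → 28
It first returns after 3 out-shuffles.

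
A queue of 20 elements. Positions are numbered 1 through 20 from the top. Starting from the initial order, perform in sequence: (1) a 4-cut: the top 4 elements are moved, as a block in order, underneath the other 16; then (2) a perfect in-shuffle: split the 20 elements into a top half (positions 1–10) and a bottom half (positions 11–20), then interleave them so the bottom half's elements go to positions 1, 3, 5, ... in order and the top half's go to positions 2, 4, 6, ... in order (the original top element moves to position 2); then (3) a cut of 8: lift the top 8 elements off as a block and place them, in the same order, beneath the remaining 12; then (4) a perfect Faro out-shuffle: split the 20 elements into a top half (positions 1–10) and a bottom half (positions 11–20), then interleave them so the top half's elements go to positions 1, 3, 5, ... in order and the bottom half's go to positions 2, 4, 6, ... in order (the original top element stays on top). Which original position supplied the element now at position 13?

Undo the operations in reverse order, starting from position 13:
  undo op 4 (out-shuffle, from top half): 13 ← 7
  undo op 3 (cut 8): 7 ← 15
  undo op 2 (in-shuffle, from bottom half): 15 ← 18
  undo op 1 (cut 4): 18 ← 2
So the element at position 13 came from original position 2.

2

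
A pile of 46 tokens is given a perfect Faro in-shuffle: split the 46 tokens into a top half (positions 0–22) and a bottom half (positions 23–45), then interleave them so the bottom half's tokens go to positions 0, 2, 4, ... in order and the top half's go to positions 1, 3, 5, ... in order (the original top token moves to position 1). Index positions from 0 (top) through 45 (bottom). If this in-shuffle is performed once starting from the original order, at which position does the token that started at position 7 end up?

Track the token's position through each in-shuffle:
7 → 15

15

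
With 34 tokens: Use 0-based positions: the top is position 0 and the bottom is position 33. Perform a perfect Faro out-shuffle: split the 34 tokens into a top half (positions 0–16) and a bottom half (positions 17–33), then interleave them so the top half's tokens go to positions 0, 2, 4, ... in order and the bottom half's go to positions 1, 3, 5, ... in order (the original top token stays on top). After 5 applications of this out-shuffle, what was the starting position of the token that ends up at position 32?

Work backwards from position 32, undoing one out-shuffle at a time:
32 ← 16 ← 8 ← 4 ← 2 ← 1
So the token now at position 32 started at position 1.

1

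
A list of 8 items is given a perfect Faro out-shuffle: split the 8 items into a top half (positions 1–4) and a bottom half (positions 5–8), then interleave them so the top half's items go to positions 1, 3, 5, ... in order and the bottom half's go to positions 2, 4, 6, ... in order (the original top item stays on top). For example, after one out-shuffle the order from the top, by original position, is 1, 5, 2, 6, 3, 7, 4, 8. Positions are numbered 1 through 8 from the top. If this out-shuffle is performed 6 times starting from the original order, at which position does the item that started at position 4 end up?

4

Track the item's position through each out-shuffle:
4 → 7 → 6 → 4 → 7 → 6 → 4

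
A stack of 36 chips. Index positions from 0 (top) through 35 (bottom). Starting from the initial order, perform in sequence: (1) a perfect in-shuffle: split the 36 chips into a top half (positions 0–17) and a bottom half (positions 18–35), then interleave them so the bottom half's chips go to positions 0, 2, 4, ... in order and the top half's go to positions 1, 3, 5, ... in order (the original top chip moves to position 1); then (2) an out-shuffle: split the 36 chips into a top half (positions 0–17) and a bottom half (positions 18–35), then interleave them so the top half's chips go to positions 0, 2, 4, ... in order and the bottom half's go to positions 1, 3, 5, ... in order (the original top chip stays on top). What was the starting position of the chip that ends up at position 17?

Undo the operations in reverse order, starting from position 17:
  undo op 2 (out-shuffle, from bottom half): 17 ← 26
  undo op 1 (in-shuffle, from bottom half): 26 ← 31
So the chip at position 17 came from original position 31.

31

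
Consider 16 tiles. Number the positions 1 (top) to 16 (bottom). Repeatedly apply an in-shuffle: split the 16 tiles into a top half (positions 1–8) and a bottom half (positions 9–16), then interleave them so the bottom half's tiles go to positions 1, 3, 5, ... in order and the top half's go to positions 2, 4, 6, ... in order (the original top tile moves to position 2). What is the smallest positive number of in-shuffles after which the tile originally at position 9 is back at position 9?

Follow position 9 under repeated in-shuffles:
9 → 1 → 2 → 4 → 8 → 16 → 15 → 13 → 9
It first returns after 8 in-shuffles.

8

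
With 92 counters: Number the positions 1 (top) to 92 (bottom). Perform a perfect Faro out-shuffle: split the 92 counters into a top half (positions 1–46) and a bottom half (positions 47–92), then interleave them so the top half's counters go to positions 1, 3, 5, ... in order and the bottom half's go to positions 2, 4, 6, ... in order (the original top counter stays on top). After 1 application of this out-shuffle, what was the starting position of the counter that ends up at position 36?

Work backwards from position 36, undoing one out-shuffle at a time:
36 ← 64
So the counter now at position 36 started at position 64.

64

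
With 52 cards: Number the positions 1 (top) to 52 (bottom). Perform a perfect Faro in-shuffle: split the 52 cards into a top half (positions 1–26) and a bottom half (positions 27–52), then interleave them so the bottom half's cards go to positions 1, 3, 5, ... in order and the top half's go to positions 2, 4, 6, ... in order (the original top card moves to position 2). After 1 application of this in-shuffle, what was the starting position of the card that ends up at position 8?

4

Work backwards from position 8, undoing one in-shuffle at a time:
8 ← 4
So the card now at position 8 started at position 4.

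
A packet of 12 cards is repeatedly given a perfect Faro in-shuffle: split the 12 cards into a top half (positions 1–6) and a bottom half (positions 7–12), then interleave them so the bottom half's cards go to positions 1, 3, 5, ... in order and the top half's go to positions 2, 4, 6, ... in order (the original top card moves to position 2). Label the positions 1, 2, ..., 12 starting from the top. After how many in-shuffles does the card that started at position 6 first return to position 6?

Follow position 6 under repeated in-shuffles:
6 → 12 → 11 → 9 → 5 → 10 → 7 → 1 → 2 → 4 → 8 → 3 → 6
It first returns after 12 in-shuffles.

12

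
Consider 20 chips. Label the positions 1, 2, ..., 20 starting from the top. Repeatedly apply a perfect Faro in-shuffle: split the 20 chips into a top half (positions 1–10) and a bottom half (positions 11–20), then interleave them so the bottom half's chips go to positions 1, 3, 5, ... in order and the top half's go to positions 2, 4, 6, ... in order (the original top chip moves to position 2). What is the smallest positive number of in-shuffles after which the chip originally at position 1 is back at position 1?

6

Follow position 1 under repeated in-shuffles:
1 → 2 → 4 → 8 → 16 → 11 → 1
It first returns after 6 in-shuffles.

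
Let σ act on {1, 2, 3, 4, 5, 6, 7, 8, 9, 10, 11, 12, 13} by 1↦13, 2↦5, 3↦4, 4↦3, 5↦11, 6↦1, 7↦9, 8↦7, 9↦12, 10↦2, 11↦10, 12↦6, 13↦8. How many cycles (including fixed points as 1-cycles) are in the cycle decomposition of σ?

Cycle decomposition: (1 13 8 7 9 12 6) (2 5 11 10) (3 4).
3 cycles.

3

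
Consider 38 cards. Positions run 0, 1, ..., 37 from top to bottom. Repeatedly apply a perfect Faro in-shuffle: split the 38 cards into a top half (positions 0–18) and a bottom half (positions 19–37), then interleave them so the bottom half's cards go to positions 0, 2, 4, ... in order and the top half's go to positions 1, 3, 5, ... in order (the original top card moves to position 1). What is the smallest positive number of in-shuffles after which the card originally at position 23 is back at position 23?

12

Follow position 23 under repeated in-shuffles:
23 → 8 → 17 → 35 → 32 → 26 → 14 → 29 → 20 → 2 → 5 → 11 → 23
It first returns after 12 in-shuffles.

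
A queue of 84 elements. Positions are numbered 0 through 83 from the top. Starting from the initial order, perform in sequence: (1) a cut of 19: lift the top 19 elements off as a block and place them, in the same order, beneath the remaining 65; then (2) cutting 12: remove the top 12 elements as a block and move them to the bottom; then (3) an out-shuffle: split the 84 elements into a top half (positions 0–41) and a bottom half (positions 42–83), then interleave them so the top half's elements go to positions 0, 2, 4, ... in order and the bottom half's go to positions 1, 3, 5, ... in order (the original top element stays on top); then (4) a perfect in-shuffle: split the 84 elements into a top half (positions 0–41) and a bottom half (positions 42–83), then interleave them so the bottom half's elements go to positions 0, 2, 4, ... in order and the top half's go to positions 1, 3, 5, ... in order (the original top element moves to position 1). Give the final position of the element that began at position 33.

Track the element from position 33 forward through each operation:
  after op 1 (cut 19): 33 → 14
  after op 2 (cut 12): 14 → 2
  after op 3 (out-shuffle): 2 → 4
  after op 4 (in-shuffle): 4 → 9

9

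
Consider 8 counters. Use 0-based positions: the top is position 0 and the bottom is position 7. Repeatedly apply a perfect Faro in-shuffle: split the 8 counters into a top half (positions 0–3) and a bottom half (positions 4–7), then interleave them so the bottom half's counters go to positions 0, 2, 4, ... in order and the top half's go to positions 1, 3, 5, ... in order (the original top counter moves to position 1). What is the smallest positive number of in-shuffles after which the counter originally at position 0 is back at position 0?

6

Follow position 0 under repeated in-shuffles:
0 → 1 → 3 → 7 → 6 → 4 → 0
It first returns after 6 in-shuffles.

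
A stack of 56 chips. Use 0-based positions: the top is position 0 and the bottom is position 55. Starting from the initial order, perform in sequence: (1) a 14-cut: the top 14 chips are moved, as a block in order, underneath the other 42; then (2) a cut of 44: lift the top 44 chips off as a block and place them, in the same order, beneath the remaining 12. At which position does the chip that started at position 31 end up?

Track the chip from position 31 forward through each operation:
  after op 1 (cut 14): 31 → 17
  after op 2 (cut 44): 17 → 29

29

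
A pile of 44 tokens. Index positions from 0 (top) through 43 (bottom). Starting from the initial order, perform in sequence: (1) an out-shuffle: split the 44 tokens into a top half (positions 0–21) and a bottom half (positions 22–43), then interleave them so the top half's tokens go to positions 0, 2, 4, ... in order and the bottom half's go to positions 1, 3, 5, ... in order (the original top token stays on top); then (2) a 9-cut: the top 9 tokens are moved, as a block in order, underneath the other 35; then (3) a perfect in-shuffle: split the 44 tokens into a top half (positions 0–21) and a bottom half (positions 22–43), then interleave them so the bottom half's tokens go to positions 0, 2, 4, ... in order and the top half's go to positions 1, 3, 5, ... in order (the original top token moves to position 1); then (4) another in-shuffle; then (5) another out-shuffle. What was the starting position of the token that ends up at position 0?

Undo the operations in reverse order, starting from position 0:
  undo op 5 (out-shuffle, from top half): 0 ← 0
  undo op 4 (in-shuffle, from bottom half): 0 ← 22
  undo op 3 (in-shuffle, from bottom half): 22 ← 33
  undo op 2 (cut 9): 33 ← 42
  undo op 1 (out-shuffle, from top half): 42 ← 21
So the token at position 0 came from original position 21.

21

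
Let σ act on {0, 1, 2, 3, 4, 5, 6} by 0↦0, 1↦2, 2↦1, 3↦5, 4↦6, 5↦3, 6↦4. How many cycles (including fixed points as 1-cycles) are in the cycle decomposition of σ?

Cycle decomposition: (0) (1 2) (3 5) (4 6).
4 cycles.

4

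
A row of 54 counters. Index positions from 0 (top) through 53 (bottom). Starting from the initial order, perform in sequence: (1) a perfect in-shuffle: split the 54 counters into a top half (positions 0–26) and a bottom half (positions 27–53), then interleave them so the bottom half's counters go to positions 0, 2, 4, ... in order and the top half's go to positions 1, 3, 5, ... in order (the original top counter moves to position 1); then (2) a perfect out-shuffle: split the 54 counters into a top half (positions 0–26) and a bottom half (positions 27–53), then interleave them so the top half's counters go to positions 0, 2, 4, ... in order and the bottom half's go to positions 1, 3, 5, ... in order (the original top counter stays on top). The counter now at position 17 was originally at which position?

17

Undo the operations in reverse order, starting from position 17:
  undo op 2 (out-shuffle, from bottom half): 17 ← 35
  undo op 1 (in-shuffle, from top half): 35 ← 17
So the counter at position 17 came from original position 17.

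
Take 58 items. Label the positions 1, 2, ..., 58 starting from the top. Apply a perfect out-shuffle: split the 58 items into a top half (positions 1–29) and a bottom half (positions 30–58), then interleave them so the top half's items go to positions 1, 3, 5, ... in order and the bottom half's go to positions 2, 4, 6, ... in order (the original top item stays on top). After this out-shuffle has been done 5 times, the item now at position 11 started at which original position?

Work backwards from position 11, undoing one out-shuffle at a time:
11 ← 6 ← 32 ← 45 ← 23 ← 12
So the item now at position 11 started at position 12.

12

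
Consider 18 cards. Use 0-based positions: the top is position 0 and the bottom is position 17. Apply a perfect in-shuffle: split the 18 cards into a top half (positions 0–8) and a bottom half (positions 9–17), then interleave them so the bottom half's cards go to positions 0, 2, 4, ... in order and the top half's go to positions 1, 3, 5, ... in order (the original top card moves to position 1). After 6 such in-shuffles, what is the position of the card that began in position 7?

17

Track the card's position through each in-shuffle:
7 → 15 → 12 → 6 → 13 → 8 → 17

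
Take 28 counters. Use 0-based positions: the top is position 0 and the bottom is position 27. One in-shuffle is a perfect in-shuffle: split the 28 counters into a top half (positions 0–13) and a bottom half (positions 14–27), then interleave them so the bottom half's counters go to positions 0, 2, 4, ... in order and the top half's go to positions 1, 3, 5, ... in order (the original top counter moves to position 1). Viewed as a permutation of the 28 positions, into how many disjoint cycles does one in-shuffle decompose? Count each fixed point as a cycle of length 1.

Trace each unvisited position around until it returns:
(0 1 3 7 15 2 ... len 28)
1 cycle in total.

1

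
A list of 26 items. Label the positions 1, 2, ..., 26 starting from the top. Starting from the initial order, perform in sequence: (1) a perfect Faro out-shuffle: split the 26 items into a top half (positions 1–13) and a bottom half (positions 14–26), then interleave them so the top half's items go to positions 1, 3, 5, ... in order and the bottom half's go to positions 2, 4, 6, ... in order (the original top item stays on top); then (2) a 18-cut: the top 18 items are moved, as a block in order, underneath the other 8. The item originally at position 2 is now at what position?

Track the item from position 2 forward through each operation:
  after op 1 (out-shuffle): 2 → 3
  after op 2 (cut 18): 3 → 11

11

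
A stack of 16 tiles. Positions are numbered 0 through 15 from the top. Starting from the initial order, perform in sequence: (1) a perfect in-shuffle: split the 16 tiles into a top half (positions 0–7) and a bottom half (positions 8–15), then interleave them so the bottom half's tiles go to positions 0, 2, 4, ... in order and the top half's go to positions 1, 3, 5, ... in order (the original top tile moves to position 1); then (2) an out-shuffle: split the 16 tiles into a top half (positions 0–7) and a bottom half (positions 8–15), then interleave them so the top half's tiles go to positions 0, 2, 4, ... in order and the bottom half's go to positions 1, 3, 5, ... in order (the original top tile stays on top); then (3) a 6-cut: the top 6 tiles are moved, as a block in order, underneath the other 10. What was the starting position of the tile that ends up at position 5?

6

Undo the operations in reverse order, starting from position 5:
  undo op 3 (cut 6): 5 ← 11
  undo op 2 (out-shuffle, from bottom half): 11 ← 13
  undo op 1 (in-shuffle, from top half): 13 ← 6
So the tile at position 5 came from original position 6.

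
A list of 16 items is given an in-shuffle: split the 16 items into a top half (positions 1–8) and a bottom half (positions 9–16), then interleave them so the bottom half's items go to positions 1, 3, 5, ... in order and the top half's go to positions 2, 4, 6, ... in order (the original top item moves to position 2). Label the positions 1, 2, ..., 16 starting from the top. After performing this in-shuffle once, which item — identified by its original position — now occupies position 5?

Work backwards from position 5, undoing one in-shuffle at a time:
5 ← 11
So the item now at position 5 started at position 11.

11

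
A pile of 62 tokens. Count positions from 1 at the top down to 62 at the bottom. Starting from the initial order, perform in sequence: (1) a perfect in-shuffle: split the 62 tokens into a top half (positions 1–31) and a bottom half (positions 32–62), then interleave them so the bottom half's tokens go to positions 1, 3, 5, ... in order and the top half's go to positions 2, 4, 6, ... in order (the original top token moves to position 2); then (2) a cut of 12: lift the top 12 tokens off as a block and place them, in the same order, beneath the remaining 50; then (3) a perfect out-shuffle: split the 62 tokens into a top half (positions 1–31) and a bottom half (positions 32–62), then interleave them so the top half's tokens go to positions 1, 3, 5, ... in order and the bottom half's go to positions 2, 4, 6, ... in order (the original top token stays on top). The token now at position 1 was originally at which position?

Undo the operations in reverse order, starting from position 1:
  undo op 3 (out-shuffle, from top half): 1 ← 1
  undo op 2 (cut 12): 1 ← 13
  undo op 1 (in-shuffle, from bottom half): 13 ← 38
So the token at position 1 came from original position 38.

38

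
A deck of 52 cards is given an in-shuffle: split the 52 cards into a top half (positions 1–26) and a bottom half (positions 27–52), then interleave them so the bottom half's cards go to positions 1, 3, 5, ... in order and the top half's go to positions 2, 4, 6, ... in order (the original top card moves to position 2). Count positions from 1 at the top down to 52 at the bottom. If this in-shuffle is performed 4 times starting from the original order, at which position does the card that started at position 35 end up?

Track the card's position through each in-shuffle:
35 → 17 → 34 → 15 → 30

30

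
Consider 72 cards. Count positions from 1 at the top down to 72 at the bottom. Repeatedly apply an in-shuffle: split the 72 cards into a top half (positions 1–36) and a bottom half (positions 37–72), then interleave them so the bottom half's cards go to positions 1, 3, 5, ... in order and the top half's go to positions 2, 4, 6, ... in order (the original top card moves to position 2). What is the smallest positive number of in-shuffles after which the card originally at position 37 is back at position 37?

9

Follow position 37 under repeated in-shuffles:
37 → 1 → 2 → 4 → 8 → 16 → 32 → 64 → 55 → 37
It first returns after 9 in-shuffles.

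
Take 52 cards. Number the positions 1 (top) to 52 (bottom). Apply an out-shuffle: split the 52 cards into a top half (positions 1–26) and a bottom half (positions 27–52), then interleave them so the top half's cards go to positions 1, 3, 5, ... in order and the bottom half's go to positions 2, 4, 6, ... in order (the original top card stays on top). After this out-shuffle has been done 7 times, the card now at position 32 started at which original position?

Work backwards from position 32, undoing one out-shuffle at a time:
32 ← 42 ← 47 ← 24 ← 38 ← 45 ← 23 ← 12
So the card now at position 32 started at position 12.

12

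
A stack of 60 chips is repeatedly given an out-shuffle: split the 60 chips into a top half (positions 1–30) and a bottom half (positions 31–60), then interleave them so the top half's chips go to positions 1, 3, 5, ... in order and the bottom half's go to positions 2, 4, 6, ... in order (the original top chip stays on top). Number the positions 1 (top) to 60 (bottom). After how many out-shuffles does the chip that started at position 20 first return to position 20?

58

Follow position 20 under repeated out-shuffles:
20 → 39 → 18 → 35 → 10 → 19 → 37 → 14 → ... → 20 (length 58)
It first returns after 58 out-shuffles.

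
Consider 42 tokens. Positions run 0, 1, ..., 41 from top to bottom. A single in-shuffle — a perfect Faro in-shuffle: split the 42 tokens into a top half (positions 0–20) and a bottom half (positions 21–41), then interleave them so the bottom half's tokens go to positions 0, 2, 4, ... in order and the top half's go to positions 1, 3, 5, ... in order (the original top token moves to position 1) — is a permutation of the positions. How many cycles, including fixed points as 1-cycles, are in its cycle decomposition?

3

Trace each unvisited position around until it returns:
(0 1 3 7 15 31 ... len 14) (2 5 11 23 4 9 ... len 14) (6 13 27 12 25 8 ... len 14)
3 cycles in total.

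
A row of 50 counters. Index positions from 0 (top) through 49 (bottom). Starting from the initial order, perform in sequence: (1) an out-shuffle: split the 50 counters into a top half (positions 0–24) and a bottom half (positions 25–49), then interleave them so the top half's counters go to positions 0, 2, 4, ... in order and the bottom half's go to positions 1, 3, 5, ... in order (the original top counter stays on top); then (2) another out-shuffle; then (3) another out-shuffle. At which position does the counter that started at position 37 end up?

2

Track the counter from position 37 forward through each operation:
  after op 1 (out-shuffle): 37 → 25
  after op 2 (out-shuffle): 25 → 1
  after op 3 (out-shuffle): 1 → 2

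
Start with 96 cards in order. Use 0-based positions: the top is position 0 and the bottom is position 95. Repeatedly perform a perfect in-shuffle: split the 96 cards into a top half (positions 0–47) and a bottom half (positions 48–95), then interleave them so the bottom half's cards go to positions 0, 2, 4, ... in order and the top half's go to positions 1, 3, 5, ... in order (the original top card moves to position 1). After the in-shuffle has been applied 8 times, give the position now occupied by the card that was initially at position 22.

67

Track the card's position through each in-shuffle:
22 → 45 → 91 → 86 → 76 → 56 → 16 → 33 → 67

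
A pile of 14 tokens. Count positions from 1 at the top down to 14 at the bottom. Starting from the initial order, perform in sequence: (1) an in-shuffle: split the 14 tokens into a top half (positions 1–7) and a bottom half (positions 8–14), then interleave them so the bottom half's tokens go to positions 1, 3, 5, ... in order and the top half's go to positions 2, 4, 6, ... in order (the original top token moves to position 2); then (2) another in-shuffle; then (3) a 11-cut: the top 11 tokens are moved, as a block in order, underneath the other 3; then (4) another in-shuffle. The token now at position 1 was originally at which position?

5

Undo the operations in reverse order, starting from position 1:
  undo op 4 (in-shuffle, from bottom half): 1 ← 8
  undo op 3 (cut 11): 8 ← 5
  undo op 2 (in-shuffle, from bottom half): 5 ← 10
  undo op 1 (in-shuffle, from top half): 10 ← 5
So the token at position 1 came from original position 5.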